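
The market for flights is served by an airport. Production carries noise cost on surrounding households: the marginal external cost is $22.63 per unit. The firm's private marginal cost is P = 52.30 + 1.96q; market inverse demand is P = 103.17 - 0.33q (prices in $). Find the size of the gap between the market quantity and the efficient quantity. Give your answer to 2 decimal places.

Market equilibrium (private): 52.30 + 1.96q = 103.17 - 0.33q → q_m = 22.2140.
Social marginal cost = private MC + MEC = 74.93 + 1.96q.
Set SMC = demand: 74.93 + 1.96q = 103.17 - 0.33q → q* = 12.3319.
Gap = |22.2140 − 12.3319| = 9.8821.

9.88 units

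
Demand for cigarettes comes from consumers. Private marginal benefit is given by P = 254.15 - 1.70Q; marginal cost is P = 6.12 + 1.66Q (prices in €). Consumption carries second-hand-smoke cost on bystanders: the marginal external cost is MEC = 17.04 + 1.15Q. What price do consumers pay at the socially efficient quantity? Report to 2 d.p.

P = €167.08

Social marginal benefit = demand − MEC = 237.11 - 2.85Q.
Set SMB = MC: 237.11 - 2.85Q = 6.12 + 1.66Q → Q* = 51.2173.
Consumer price on the demand curve at Q*: 254.15 − 1.70×51.2173 = 167.0806.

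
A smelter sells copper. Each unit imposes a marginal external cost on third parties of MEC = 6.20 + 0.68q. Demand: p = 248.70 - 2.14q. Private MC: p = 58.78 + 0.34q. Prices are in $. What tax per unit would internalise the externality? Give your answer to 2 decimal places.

tax = $45.73 per unit

Social marginal cost = private MC + MEC = 64.98 + 1.02q.
Set SMC = demand: 64.98 + 1.02q = 248.70 - 2.14q → q* = 58.1392.
The Pigouvian tax equals MEC at q*: 6.20 + 0.68×58.1392 = 45.7347.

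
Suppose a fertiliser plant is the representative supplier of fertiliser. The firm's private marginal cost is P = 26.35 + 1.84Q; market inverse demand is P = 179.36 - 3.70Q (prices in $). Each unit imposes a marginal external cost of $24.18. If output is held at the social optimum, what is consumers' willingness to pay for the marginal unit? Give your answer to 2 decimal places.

P = $93.32

Social marginal cost = private MC + MEC = 50.53 + 1.84Q.
Set SMC = demand: 50.53 + 1.84Q = 179.36 - 3.70Q → Q* = 23.2545.
Consumer price on the demand curve at Q*: 179.36 − 3.70×23.2545 = 93.3184.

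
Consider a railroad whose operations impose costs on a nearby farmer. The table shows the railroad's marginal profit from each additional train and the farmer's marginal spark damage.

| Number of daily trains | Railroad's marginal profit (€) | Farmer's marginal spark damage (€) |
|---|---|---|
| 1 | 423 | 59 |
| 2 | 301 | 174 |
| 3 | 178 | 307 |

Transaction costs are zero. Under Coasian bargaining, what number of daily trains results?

2

Bargaining reaches the level where marginal profit last exceeds marginal spark damage.
That holds through level 2 (301 ≥ 174) but not at 3 (178 < 307).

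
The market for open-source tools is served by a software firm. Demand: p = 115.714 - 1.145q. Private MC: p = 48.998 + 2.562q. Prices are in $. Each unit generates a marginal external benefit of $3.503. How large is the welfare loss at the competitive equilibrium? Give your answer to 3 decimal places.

Market equilibrium (private): 48.998 + 2.562q = 115.714 - 1.145q → q_m = 17.9973.
Social marginal cost = private MC − MEB = 45.495 + 2.562q.
Set SMC = demand: 45.495 + 2.562q = 115.714 - 1.145q → q* = 18.9423.
The loss is the area between SMC and demand from q* to q_m; with linear curves that's a triangle of height MEB(q_m).
DWL = ½ × 0.9450 × 3.5030 = 1.6552.

DWL = $1.655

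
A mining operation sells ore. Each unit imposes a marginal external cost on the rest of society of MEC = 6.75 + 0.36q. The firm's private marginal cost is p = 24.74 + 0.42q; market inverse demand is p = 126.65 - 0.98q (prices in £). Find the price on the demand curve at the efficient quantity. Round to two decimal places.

P = £73.66

Social marginal cost = private MC + MEC = 31.49 + 0.78q.
Set SMC = demand: 31.49 + 0.78q = 126.65 - 0.98q → q* = 54.0682.
Consumer price on the demand curve at q*: 126.65 − 0.98×54.0682 = 73.6632.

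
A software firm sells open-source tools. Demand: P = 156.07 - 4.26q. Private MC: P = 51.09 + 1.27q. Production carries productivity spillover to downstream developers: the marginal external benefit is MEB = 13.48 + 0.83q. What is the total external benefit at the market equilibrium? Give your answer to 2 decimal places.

405.46

Market equilibrium (private): 51.09 + 1.27q = 156.07 - 4.26q → q_m = 18.9837.
Total external benefit = ∫₀^{q_m} (13.48 + 0.83q) dq = 13.48×18.9837 + ½×0.83×18.9837² = 405.4583.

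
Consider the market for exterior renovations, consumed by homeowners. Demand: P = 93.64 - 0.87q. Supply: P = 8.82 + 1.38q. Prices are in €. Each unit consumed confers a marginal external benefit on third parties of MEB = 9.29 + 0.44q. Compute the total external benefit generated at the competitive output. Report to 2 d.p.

€662.86

Market equilibrium (private): 8.82 + 1.38q = 93.64 - 0.87q → q_m = 37.6978.
Total external benefit = ∫₀^{q_m} (9.29 + 0.44q) dq = 9.29×37.6978 + ½×0.44×37.6978² = 662.8599.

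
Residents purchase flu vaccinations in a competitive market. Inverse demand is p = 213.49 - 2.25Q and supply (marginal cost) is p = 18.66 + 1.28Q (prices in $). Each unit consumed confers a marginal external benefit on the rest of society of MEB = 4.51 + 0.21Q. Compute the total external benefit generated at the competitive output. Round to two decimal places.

$568.77

Market equilibrium (private): 18.66 + 1.28Q = 213.49 - 2.25Q → Q_m = 55.1926.
Total external benefit = ∫₀^{Q_m} (4.51 + 0.21Q) dQ = 4.51×55.1926 + ½×0.21×55.1926² = 568.7721.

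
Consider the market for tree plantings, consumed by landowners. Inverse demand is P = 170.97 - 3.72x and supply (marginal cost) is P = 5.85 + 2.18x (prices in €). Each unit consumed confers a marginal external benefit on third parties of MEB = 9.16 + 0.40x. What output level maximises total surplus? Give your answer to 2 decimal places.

Social marginal benefit = demand + MEB = 180.13 - 3.32x.
Set SMB = MC: 180.13 - 3.32x = 5.85 + 2.18x → x* = 31.6873.

x* = 31.69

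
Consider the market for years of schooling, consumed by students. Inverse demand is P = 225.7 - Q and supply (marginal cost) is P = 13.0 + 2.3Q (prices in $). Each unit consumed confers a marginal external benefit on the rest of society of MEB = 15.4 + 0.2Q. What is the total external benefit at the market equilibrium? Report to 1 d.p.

Market equilibrium (private): 13.0 + 2.3Q = 225.7 - Q → Q_m = 64.4545.
Total external benefit = ∫₀^{Q_m} (15.4 + 0.2Q) dQ = 15.4×64.4545 + ½×0.2×64.4545² = 1408.0376.

$1408.0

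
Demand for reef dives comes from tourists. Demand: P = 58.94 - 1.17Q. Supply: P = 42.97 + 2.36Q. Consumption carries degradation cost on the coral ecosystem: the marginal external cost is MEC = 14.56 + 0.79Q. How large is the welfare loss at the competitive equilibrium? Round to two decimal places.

DWL = 38.06

Market equilibrium (private): 42.97 + 2.36Q = 58.94 - 1.17Q → Q_m = 4.5241.
Social marginal benefit = demand − MEC = 44.38 - 1.96Q.
Set SMB = MC: 44.38 - 1.96Q = 42.97 + 2.36Q → Q* = 0.3264.
Between Q* and Q_m the wedge MC − SMB runs linearly from 0 to MEC(Q_m), so the loss is a triangle.
DWL = ½ × 4.1977 × 18.1340 = 38.0605.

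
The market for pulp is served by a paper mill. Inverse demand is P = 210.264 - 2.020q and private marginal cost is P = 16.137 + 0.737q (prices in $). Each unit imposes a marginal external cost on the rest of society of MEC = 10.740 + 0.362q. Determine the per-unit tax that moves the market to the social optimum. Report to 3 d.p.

Social marginal cost = private MC + MEC = 26.877 + 1.099q.
Set SMC = demand: 26.877 + 1.099q = 210.264 - 2.020q → q* = 58.7967.
The Pigouvian tax equals MEC at q*: 10.740 + 0.362×58.7967 = 32.0244.

tax = $32.024 per unit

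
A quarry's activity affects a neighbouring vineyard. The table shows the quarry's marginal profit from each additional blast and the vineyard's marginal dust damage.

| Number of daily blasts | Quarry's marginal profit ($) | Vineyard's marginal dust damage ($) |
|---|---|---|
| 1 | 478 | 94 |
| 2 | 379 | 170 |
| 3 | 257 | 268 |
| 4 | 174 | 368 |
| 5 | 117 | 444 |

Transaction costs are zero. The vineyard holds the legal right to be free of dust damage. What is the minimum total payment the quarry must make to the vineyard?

Efficient level: marginal profit ≥ marginal dust damage through level 2, so k* = 2.
With the vineyard holding the right, the quarry must at least compensate total damage at k*: 94 + 170 = 264.

$264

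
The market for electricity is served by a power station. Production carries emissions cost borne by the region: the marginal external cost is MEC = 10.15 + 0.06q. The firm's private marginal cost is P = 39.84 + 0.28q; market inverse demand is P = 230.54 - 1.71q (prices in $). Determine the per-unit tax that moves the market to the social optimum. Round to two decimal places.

Social marginal cost = private MC + MEC = 49.99 + 0.34q.
Set SMC = demand: 49.99 + 0.34q = 230.54 - 1.71q → q* = 88.0732.
The Pigouvian tax equals MEC at q*: 10.15 + 0.06×88.0732 = 15.4344.

tax = $15.43 per unit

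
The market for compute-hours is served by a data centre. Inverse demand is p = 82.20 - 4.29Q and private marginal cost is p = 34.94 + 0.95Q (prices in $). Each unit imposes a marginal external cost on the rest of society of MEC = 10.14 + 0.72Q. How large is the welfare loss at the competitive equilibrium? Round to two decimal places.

DWL = $23.21

Market equilibrium (private): 34.94 + 0.95Q = 82.20 - 4.29Q → Q_m = 9.0191.
Social marginal cost = private MC + MEC = 45.08 + 1.67Q.
Set SMC = demand: 45.08 + 1.67Q = 82.20 - 4.29Q → Q* = 6.2282.
The welfare-loss triangle has base |Q_m − Q*| and height MEC(Q_m) (the vertical gap between SMC and demand is zero at Q* and MEC at Q_m).
DWL = ½ × 2.7909 × 16.6337 = 23.2115.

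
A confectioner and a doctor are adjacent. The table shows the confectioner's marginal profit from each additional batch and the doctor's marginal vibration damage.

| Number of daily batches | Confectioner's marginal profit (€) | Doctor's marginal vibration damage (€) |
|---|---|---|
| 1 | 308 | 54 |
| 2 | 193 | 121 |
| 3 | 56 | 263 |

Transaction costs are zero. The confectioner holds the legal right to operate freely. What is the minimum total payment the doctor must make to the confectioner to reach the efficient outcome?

€56

Left alone the confectioner would choose level 3 (marginal profit stays positive).
Efficient level: k* = 2 (marginal profit ≥ marginal vibration damage through 2).
The doctor must at least cover the confectioner's forgone profit from cutting 3→2: 56 = 56.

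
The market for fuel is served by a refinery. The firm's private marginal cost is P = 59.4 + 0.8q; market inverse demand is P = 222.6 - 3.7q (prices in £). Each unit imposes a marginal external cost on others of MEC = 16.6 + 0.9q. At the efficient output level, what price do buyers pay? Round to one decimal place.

Social marginal cost = private MC + MEC = 76.0 + 1.7q.
Set SMC = demand: 76.0 + 1.7q = 222.6 - 3.7q → q* = 27.1481.
Consumer price on the demand curve at q*: 222.6 − 3.7×27.1481 = 122.1520.

P = £122.2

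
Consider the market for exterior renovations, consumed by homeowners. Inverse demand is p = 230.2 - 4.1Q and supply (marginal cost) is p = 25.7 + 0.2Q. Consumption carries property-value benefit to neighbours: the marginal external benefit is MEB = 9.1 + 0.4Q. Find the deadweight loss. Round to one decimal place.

Market equilibrium (private): 25.7 + 0.2Q = 230.2 - 4.1Q → Q_m = 47.5581.
Social marginal benefit = demand + MEB = 239.3 - 3.7Q.
Set SMB = MC: 239.3 - 3.7Q = 25.7 + 0.2Q → Q* = 54.7692.
Between Q* and Q_m the wedge SMB − MC runs linearly from 0 to MEB(Q_m), so the loss is a triangle.
DWL = ½ × 7.2111 × 28.1233 = 101.4000.

DWL = 101.4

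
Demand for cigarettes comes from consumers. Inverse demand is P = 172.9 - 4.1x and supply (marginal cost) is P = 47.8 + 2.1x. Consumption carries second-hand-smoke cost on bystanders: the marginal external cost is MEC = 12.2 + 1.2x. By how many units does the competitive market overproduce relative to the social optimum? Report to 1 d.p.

Market equilibrium (private): 47.8 + 2.1x = 172.9 - 4.1x → x_m = 20.1774.
Social marginal benefit = demand − MEC = 160.7 - 5.3x.
Set SMB = MC: 160.7 - 5.3x = 47.8 + 2.1x → x* = 15.2568.
Gap = |20.1774 − 15.2568| = 4.9206.

4.9 units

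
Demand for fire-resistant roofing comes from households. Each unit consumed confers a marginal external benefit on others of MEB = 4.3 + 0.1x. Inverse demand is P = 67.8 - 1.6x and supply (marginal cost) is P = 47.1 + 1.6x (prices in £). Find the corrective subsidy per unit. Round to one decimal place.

subsidy = £5.1 per unit

Social marginal benefit = demand + MEB = 72.1 - 1.5x.
Set SMB = MC: 72.1 - 1.5x = 47.1 + 1.6x → x* = 8.0645.
The Pigouvian subsidy equals MEB at x*: 4.3 + 0.1×8.0645 = 5.1065.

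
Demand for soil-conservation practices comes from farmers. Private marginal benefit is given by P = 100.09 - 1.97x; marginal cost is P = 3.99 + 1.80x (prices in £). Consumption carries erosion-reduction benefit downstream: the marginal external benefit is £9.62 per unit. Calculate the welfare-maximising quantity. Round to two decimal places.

Social marginal benefit = demand + MEB = 109.71 - 1.97x.
Set SMB = MC: 109.71 - 1.97x = 3.99 + 1.80x → x* = 28.0424.

x* = 28.04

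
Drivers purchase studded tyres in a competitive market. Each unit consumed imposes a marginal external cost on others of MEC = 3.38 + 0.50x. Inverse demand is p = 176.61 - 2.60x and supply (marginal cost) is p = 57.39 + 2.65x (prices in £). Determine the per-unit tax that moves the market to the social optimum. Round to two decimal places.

Social marginal benefit = demand − MEC = 173.23 - 3.10x.
Set SMB = MC: 173.23 - 3.10x = 57.39 + 2.65x → x* = 20.1461.
The Pigouvian tax equals MEC at x*: 3.38 + 0.50×20.1461 = 13.4531.

tax = £13.45 per unit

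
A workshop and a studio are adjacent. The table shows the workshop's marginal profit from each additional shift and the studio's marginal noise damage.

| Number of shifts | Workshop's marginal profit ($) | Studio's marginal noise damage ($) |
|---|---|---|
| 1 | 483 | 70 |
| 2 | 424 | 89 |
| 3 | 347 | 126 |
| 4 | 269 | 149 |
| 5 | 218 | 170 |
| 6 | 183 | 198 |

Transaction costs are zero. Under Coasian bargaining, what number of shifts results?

Bargaining reaches the level where marginal profit last exceeds marginal noise damage.
That holds through level 5 (218 ≥ 170) but not at 6 (183 < 198).

5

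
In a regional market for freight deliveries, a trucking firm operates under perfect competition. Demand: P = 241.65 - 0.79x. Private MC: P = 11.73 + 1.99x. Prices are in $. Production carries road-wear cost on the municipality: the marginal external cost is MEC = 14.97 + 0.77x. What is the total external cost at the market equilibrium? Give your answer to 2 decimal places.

$3871.54

Market equilibrium (private): 11.73 + 1.99x = 241.65 - 0.79x → x_m = 82.7050.
Total external cost = ∫₀^{x_m} (14.97 + 0.77x) dx = 14.97×82.7050 + ½×0.77×82.7050² = 3871.5389.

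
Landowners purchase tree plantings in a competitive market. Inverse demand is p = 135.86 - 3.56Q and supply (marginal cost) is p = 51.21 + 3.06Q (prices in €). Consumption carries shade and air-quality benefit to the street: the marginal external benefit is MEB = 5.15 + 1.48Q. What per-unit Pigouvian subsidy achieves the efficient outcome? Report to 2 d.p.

Social marginal benefit = demand + MEB = 141.01 - 2.08Q.
Set SMB = MC: 141.01 - 2.08Q = 51.21 + 3.06Q → Q* = 17.4708.
The Pigouvian subsidy equals MEB at Q*: 5.15 + 1.48×17.4708 = 31.0068.

subsidy = €31.01 per unit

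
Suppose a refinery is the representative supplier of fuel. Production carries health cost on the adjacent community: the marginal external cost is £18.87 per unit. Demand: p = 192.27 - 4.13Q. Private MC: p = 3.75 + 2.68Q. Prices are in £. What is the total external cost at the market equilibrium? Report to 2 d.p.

£522.37

Market equilibrium (private): 3.75 + 2.68Q = 192.27 - 4.13Q → Q_m = 27.6828.
Total external cost = MEC × Q_m = 18.87 × 27.6828 = 522.3744.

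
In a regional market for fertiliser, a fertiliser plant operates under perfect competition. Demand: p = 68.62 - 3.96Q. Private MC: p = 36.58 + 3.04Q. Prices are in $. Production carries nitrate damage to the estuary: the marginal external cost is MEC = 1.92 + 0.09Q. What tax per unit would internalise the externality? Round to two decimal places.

Social marginal cost = private MC + MEC = 38.50 + 3.13Q.
Set SMC = demand: 38.50 + 3.13Q = 68.62 - 3.96Q → Q* = 4.2482.
The Pigouvian tax equals MEC at Q*: 1.92 + 0.09×4.2482 = 2.3023.

tax = $2.30 per unit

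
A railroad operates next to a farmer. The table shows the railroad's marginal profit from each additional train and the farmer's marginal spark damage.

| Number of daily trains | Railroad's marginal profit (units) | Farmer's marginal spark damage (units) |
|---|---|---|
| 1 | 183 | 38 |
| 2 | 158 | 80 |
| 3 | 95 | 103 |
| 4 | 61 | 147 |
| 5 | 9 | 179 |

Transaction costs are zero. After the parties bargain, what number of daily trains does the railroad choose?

2

Bargaining reaches the level where marginal profit last exceeds marginal spark damage.
That holds through level 2 (158 ≥ 80) but not at 3 (95 < 103).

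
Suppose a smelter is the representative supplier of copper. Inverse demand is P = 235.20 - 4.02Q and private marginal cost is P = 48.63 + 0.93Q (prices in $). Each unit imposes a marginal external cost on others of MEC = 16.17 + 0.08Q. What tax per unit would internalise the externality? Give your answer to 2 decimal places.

tax = $18.88 per unit

Social marginal cost = private MC + MEC = 64.80 + 1.01Q.
Set SMC = demand: 64.80 + 1.01Q = 235.20 - 4.02Q → Q* = 33.8767.
The Pigouvian tax equals MEC at Q*: 16.17 + 0.08×33.8767 = 18.8801.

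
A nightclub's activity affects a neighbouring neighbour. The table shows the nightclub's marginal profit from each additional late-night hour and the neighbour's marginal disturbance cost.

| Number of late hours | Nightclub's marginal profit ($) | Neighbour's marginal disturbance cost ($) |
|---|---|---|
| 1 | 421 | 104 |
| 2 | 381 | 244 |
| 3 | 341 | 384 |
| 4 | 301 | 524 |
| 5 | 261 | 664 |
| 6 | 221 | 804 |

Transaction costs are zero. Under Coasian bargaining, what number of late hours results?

2

Bargaining reaches the level where marginal profit last exceeds marginal disturbance cost.
That holds through level 2 (381 ≥ 244) but not at 3 (341 < 384).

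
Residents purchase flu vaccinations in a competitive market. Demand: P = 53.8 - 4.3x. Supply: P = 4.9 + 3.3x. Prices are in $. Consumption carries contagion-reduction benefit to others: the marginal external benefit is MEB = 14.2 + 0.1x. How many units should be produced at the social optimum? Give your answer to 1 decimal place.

Social marginal benefit = demand + MEB = 68.0 - 4.2x.
Set SMB = MC: 68.0 - 4.2x = 4.9 + 3.3x → x* = 8.4133.

x* = 8.4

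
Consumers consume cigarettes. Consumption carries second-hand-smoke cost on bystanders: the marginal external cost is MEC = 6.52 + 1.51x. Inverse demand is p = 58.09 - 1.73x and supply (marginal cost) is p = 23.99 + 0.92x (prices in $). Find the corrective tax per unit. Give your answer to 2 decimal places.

tax = $16.53 per unit

Social marginal benefit = demand − MEC = 51.57 - 3.24x.
Set SMB = MC: 51.57 - 3.24x = 23.99 + 0.92x → x* = 6.6298.
The Pigouvian tax equals MEC at x*: 6.52 + 1.51×6.6298 = 16.5310.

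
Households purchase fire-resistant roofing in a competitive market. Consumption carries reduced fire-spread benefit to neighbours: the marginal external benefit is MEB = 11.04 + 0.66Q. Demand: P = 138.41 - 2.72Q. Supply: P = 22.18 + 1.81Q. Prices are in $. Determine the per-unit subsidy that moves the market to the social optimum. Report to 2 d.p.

subsidy = $32.74 per unit

Social marginal benefit = demand + MEB = 149.45 - 2.06Q.
Set SMB = MC: 149.45 - 2.06Q = 22.18 + 1.81Q → Q* = 32.8863.
The Pigouvian subsidy equals MEB at Q*: 11.04 + 0.66×32.8863 = 32.7450.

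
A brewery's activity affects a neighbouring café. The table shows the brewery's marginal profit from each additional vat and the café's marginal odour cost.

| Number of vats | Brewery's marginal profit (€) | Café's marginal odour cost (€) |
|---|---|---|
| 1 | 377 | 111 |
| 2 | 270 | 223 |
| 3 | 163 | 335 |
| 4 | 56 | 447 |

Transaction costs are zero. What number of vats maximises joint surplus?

Bargaining reaches the level where marginal profit last exceeds marginal odour cost.
That holds through level 2 (270 ≥ 223) but not at 3 (163 < 335).

2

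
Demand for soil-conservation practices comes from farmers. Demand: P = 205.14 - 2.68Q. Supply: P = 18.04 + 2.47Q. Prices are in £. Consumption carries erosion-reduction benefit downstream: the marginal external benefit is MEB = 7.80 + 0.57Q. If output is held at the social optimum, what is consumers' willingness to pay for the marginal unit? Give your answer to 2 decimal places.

Social marginal benefit = demand + MEB = 212.94 - 2.11Q.
Set SMB = MC: 212.94 - 2.11Q = 18.04 + 2.47Q → Q* = 42.5546.
Consumer price on the demand curve at Q*: 205.14 − 2.68×42.5546 = 91.0937.

P = £91.09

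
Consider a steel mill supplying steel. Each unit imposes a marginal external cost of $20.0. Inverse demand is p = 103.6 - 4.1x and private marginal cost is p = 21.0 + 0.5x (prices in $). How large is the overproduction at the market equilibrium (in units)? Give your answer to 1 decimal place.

4.3 units

Market equilibrium (private): 21.0 + 0.5x = 103.6 - 4.1x → x_m = 17.9565.
Social marginal cost = private MC + MEC = 41.0 + 0.5x.
Set SMC = demand: 41.0 + 0.5x = 103.6 - 4.1x → x* = 13.6087.
Gap = |17.9565 − 13.6087| = 4.3478.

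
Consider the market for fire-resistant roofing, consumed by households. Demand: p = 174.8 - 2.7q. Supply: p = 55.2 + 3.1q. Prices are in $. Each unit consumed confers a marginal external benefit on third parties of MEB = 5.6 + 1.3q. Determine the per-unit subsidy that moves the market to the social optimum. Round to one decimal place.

subsidy = $41.8 per unit

Social marginal benefit = demand + MEB = 180.4 - 1.4q.
Set SMB = MC: 180.4 - 1.4q = 55.2 + 3.1q → q* = 27.8222.
The Pigouvian subsidy equals MEB at q*: 5.6 + 1.3×27.8222 = 41.7689.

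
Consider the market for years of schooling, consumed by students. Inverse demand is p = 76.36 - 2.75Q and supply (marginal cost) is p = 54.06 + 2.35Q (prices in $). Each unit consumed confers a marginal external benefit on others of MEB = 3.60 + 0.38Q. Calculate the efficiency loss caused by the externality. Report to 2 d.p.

DWL = $2.93

Market equilibrium (private): 54.06 + 2.35Q = 76.36 - 2.75Q → Q_m = 4.3725.
Social marginal benefit = demand + MEB = 79.96 - 2.37Q.
Set SMB = MC: 79.96 - 2.37Q = 54.06 + 2.35Q → Q* = 5.4873.
Height of the DWL triangle at Q_m is SMB(Q_m) − MC(Q_m) = MEB(Q_m) = 5.2616.
DWL = ½ × 1.1148 × 5.2616 = 2.9328.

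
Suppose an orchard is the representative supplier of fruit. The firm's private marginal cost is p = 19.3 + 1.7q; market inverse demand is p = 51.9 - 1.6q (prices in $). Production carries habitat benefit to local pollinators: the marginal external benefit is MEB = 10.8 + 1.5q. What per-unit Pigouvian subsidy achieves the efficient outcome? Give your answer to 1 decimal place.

subsidy = $47.0 per unit

Social marginal cost = private MC − MEB = 8.5 + 0.2q.
Set SMC = demand: 8.5 + 0.2q = 51.9 - 1.6q → q* = 24.1111.
The Pigouvian subsidy equals MEB at q*: 10.8 + 1.5×24.1111 = 46.9667.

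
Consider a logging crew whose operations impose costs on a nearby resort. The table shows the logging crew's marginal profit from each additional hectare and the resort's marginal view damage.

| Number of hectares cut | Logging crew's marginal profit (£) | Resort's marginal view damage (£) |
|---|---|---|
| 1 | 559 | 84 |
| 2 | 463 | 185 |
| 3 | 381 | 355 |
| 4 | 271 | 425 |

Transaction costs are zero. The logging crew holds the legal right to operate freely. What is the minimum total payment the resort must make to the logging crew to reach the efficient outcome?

Left alone the logging crew would choose level 4 (marginal profit stays positive).
Efficient level: k* = 3 (marginal profit ≥ marginal view damage through 3).
The resort must at least cover the logging crew's forgone profit from cutting 4→3: 271 = 271.

£271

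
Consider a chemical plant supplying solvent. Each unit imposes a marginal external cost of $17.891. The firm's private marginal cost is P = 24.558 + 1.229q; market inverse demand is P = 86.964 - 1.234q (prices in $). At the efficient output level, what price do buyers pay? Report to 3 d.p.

P = $64.661

Social marginal cost = private MC + MEC = 42.449 + 1.229q.
Set SMC = demand: 42.449 + 1.229q = 86.964 - 1.234q → q* = 18.0735.
Consumer price on the demand curve at q*: 86.964 − 1.234×18.0735 = 64.6613.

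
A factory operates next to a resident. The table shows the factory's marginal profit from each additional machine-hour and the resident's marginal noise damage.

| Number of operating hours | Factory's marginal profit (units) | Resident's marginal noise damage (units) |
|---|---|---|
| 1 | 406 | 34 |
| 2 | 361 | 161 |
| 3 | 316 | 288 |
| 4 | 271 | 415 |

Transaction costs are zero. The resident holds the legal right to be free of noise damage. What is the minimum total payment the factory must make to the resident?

483

Efficient level: marginal profit ≥ marginal noise damage through level 3, so k* = 3.
With the resident holding the right, the factory must at least compensate total damage at k*: 34 + 161 + 288 = 483.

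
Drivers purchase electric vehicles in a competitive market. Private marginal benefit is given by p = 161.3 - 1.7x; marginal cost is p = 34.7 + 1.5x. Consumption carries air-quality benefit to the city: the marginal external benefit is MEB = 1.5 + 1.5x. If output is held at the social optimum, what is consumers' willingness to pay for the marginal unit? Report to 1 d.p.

Social marginal benefit = demand + MEB = 162.8 - 0.2x.
Set SMB = MC: 162.8 - 0.2x = 34.7 + 1.5x → x* = 75.3529.
Consumer price on the demand curve at x*: 161.3 − 1.7×75.3529 = 33.2001.

P = 33.2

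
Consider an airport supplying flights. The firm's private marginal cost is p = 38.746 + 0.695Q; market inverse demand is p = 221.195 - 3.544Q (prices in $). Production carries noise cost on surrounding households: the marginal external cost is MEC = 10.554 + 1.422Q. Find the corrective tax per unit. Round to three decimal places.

tax = $53.733 per unit

Social marginal cost = private MC + MEC = 49.300 + 2.117Q.
Set SMC = demand: 49.300 + 2.117Q = 221.195 - 3.544Q → Q* = 30.3648.
The Pigouvian tax equals MEC at Q*: 10.554 + 1.422×30.3648 = 53.7327.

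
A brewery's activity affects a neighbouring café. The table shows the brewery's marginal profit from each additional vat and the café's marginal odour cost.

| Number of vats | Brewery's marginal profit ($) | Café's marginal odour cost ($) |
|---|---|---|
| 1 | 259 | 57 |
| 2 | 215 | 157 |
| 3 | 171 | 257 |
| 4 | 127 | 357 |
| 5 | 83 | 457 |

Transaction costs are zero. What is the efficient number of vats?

Bargaining reaches the level where marginal profit last exceeds marginal odour cost.
That holds through level 2 (215 ≥ 157) but not at 3 (171 < 257).

2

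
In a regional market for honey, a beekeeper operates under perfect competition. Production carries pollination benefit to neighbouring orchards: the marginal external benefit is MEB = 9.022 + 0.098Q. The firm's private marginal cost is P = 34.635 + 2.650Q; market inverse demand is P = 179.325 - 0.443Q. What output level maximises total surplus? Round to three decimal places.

Social marginal cost = private MC − MEB = 25.613 + 2.552Q.
Set SMC = demand: 25.613 + 2.552Q = 179.325 - 0.443Q → Q* = 51.3229.

Q* = 51.323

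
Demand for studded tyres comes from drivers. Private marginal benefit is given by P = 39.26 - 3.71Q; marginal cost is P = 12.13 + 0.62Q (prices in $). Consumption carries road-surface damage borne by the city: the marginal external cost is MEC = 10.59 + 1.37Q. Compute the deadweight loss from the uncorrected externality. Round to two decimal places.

Market equilibrium (private): 12.13 + 0.62Q = 39.26 - 3.71Q → Q_m = 6.2656.
Social marginal benefit = demand − MEC = 28.67 - 5.08Q.
Set SMB = MC: 28.67 - 5.08Q = 12.13 + 0.62Q → Q* = 2.9018.
The loss is the area between SMB and MC from Q* to Q_m; with linear curves that's a triangle of height MEC(Q_m).
DWL = ½ × 3.3638 × 19.1739 = 32.2486.

DWL = $32.25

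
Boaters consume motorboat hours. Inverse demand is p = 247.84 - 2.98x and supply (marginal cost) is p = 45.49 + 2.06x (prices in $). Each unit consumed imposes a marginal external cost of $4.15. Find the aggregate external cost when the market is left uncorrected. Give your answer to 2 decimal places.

Market equilibrium (private): 45.49 + 2.06x = 247.84 - 2.98x → x_m = 40.1488.
Total external cost = MEC × x_m = 4.15 × 40.1488 = 166.6175.

$166.62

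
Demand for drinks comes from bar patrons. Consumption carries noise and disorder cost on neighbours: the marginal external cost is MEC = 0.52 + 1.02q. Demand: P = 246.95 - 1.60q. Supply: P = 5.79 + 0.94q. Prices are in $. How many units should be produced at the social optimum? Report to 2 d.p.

q* = 67.60

Social marginal benefit = demand − MEC = 246.43 - 2.62q.
Set SMB = MC: 246.43 - 2.62q = 5.79 + 0.94q → q* = 67.5955.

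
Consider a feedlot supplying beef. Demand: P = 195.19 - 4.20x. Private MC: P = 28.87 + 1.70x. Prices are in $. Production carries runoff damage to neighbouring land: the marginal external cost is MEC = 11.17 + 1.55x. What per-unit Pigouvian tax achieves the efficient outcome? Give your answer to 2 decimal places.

Social marginal cost = private MC + MEC = 40.04 + 3.25x.
Set SMC = demand: 40.04 + 3.25x = 195.19 - 4.20x → x* = 20.8255.
The Pigouvian tax equals MEC at x*: 11.17 + 1.55×20.8255 = 43.4495.

tax = $43.45 per unit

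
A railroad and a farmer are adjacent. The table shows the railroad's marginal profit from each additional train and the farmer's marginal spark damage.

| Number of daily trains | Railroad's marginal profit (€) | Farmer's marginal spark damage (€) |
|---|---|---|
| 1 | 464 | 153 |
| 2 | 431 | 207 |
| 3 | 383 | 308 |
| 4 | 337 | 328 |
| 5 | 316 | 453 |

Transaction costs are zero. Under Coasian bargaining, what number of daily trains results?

Bargaining reaches the level where marginal profit last exceeds marginal spark damage.
That holds through level 4 (337 ≥ 328) but not at 5 (316 < 453).

4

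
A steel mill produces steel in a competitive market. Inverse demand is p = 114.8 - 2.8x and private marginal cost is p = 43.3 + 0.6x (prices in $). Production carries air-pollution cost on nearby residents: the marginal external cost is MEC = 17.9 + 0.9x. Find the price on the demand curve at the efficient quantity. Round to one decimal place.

Social marginal cost = private MC + MEC = 61.2 + 1.5x.
Set SMC = demand: 61.2 + 1.5x = 114.8 - 2.8x → x* = 12.4651.
Consumer price on the demand curve at x*: 114.8 − 2.8×12.4651 = 79.8977.

P = $79.9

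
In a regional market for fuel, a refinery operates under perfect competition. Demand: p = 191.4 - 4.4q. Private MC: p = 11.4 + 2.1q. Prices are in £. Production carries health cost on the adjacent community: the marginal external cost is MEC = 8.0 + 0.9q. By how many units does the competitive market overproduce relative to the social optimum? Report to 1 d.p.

Market equilibrium (private): 11.4 + 2.1q = 191.4 - 4.4q → q_m = 27.6923.
Social marginal cost = private MC + MEC = 19.4 + 3.0q.
Set SMC = demand: 19.4 + 3.0q = 191.4 - 4.4q → q* = 23.2432.
Gap = |27.6923 − 23.2432| = 4.4491.

4.4 units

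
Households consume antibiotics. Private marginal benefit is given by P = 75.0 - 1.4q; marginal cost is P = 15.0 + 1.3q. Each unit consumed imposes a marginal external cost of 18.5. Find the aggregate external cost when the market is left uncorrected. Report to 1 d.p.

Market equilibrium (private): 15.0 + 1.3q = 75.0 - 1.4q → q_m = 22.2222.
Total external cost = MEC × q_m = 18.5 × 22.2222 = 411.1107.

411.1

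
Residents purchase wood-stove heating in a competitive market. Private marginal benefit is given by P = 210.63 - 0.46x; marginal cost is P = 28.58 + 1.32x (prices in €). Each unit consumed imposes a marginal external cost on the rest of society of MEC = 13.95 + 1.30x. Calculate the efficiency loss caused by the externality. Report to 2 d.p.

DWL = €3503.56

Market equilibrium (private): 28.58 + 1.32x = 210.63 - 0.46x → x_m = 102.2753.
Social marginal benefit = demand − MEC = 196.68 - 1.76x.
Set SMB = MC: 196.68 - 1.76x = 28.58 + 1.32x → x* = 54.5779.
Between x* and x_m the wedge MC − SMB runs linearly from 0 to MEC(x_m), so the loss is a triangle.
DWL = ½ × 47.6974 × 146.9079 = 3503.5624.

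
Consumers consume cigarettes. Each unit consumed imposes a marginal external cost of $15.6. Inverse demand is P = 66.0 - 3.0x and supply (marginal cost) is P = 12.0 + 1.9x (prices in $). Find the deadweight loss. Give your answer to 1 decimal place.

Market equilibrium (private): 12.0 + 1.9x = 66.0 - 3.0x → x_m = 11.0204.
Social marginal benefit = demand − MEC = 50.4 - 3.0x.
Set SMB = MC: 50.4 - 3.0x = 12.0 + 1.9x → x* = 7.8367.
Height of the DWL triangle at x_m is MC(x_m) − SMB(x_m) = MEC(x_m) = 15.6000.
DWL = ½ × 3.1837 × 15.6000 = 24.8329.

DWL = $24.8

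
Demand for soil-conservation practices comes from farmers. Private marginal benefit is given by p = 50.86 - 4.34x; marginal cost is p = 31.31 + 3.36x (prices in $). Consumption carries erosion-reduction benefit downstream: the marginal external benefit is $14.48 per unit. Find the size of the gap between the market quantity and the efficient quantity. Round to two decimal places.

Market equilibrium (private): 31.31 + 3.36x = 50.86 - 4.34x → x_m = 2.5390.
Social marginal benefit = demand + MEB = 65.34 - 4.34x.
Set SMB = MC: 65.34 - 4.34x = 31.31 + 3.36x → x* = 4.4195.
Gap = |2.5390 − 4.4195| = 1.8805.

1.88 units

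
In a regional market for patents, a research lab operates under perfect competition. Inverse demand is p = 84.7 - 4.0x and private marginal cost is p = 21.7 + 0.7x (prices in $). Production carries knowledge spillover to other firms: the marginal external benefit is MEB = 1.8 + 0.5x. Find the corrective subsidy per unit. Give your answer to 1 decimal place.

subsidy = $9.5 per unit

Social marginal cost = private MC − MEB = 19.9 + 0.2x.
Set SMC = demand: 19.9 + 0.2x = 84.7 - 4.0x → x* = 15.4286.
The Pigouvian subsidy equals MEB at x*: 1.8 + 0.5×15.4286 = 9.5143.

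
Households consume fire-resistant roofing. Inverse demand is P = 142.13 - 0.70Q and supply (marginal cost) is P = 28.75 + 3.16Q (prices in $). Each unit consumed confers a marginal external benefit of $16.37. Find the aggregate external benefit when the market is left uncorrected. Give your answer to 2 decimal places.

Market equilibrium (private): 28.75 + 3.16Q = 142.13 - 0.70Q → Q_m = 29.3731.
Total external benefit = MEB × Q_m = 16.37 × 29.3731 = 480.8376.

$480.84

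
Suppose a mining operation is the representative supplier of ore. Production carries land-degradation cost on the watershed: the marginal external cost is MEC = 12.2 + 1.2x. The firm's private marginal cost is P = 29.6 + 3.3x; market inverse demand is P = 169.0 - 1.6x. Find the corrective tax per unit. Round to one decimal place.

Social marginal cost = private MC + MEC = 41.8 + 4.5x.
Set SMC = demand: 41.8 + 4.5x = 169.0 - 1.6x → x* = 20.8525.
The Pigouvian tax equals MEC at x*: 12.2 + 1.2×20.8525 = 37.2230.

tax = 37.2 per unit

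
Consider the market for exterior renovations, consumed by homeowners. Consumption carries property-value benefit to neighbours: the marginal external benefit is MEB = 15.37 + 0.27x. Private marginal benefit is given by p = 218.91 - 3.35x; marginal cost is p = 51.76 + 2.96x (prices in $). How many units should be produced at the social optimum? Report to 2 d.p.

Social marginal benefit = demand + MEB = 234.28 - 3.08x.
Set SMB = MC: 234.28 - 3.08x = 51.76 + 2.96x → x* = 30.2185.

x* = 30.22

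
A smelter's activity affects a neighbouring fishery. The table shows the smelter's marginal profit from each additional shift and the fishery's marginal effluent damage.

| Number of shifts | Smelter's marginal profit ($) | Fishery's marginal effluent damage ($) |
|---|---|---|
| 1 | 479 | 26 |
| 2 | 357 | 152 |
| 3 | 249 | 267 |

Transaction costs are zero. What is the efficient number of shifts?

2

Bargaining reaches the level where marginal profit last exceeds marginal effluent damage.
That holds through level 2 (357 ≥ 152) but not at 3 (249 < 267).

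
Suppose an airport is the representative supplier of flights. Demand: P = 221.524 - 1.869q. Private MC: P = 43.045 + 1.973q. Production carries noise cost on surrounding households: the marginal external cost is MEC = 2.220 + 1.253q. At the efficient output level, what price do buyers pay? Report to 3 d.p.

P = 156.867

Social marginal cost = private MC + MEC = 45.265 + 3.226q.
Set SMC = demand: 45.265 + 3.226q = 221.524 - 1.869q → q* = 34.5945.
Consumer price on the demand curve at q*: 221.524 − 1.869×34.5945 = 156.8669.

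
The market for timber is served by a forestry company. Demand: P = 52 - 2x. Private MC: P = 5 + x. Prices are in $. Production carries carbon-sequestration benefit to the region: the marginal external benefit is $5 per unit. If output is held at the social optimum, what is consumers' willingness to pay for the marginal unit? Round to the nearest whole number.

Social marginal cost = private MC − MEB = 0 + x.
Set SMC = demand: 0 + x = 52 - 2x → x* = 17.3333.
Consumer price on the demand curve at x*: 52 − 2×17.3333 = 17.3334.

P = $17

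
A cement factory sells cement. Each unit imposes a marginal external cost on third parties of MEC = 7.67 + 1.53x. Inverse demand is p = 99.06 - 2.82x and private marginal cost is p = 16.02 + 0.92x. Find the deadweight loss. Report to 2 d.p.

DWL = 164.51

Market equilibrium (private): 16.02 + 0.92x = 99.06 - 2.82x → x_m = 22.2032.
Social marginal cost = private MC + MEC = 23.69 + 2.45x.
Set SMC = demand: 23.69 + 2.45x = 99.06 - 2.82x → x* = 14.3017.
The welfare-loss triangle has base |x_m − x*| and height MEC(x_m) (the vertical gap between SMC and demand is zero at x* and MEC at x_m).
DWL = ½ × 7.9015 × 41.6409 = 164.5128.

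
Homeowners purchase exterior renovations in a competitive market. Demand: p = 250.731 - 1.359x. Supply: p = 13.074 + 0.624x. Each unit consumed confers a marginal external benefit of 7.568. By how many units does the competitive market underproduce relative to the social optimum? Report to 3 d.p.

3.816 units

Market equilibrium (private): 13.074 + 0.624x = 250.731 - 1.359x → x_m = 119.8472.
Social marginal benefit = demand + MEB = 258.299 - 1.359x.
Set SMB = MC: 258.299 - 1.359x = 13.074 + 0.624x → x* = 123.6636.
Gap = |119.8472 − 123.6636| = 3.8164.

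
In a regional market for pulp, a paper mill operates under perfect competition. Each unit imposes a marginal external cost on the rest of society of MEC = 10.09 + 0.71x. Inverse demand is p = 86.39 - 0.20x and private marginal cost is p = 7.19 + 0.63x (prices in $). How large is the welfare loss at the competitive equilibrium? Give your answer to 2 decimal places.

DWL = $1967.20

Market equilibrium (private): 7.19 + 0.63x = 86.39 - 0.20x → x_m = 95.4217.
Social marginal cost = private MC + MEC = 17.28 + 1.34x.
Set SMC = demand: 17.28 + 1.34x = 86.39 - 0.20x → x* = 44.8766.
The welfare-loss triangle has base |x_m − x*| and height MEC(x_m) (the vertical gap between SMC and demand is zero at x* and MEC at x_m).
DWL = ½ × 50.5451 × 77.8394 = 1967.2001.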